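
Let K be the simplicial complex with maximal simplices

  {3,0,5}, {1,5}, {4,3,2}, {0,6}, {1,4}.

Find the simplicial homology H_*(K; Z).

K has 7 vertices, 9 edges, 2 triangles.
rank ∂_0 = 0, rank ∂_1 = 6 ⇒ b_0 = 7 − 0 − 6 = 1; all invariant factors of ∂_1 are 1 so no torsion. So H_0 ≅ Z.
rank ∂_1 = 6, rank ∂_2 = 2 ⇒ b_1 = 9 − 6 − 2 = 1; all invariant factors of ∂_2 are 1 so no torsion. So H_1 ≅ Z.
rank ∂_2 = 2, rank ∂_3 = 0 ⇒ b_2 = 2 − 2 − 0 = 0. So H_2 ≅ 0.

H_0 ≅ Z,  H_1 ≅ Z,  H_2 = 0.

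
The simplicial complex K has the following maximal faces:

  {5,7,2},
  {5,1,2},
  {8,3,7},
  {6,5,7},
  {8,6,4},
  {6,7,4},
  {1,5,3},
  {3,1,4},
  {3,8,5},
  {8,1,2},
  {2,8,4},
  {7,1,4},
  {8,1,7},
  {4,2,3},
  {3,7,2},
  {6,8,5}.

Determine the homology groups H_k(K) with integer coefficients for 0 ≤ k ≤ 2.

Order the vertices as 1 < 2 < 3 < 4 < 5 < 6 < 7 < 8. Listing each simplex with vertices in this order, K has dimension 2 with simplices:

  0-simplices (8): [1], [2], [3], [4], [5], [6], [7], [8]
  1-simplices (24): (24 of them)
  2-simplices (16): [1,2,5], [1,2,8], [1,3,4], [1,3,5], [1,4,7], [1,7,8], [2,3,4], [2,3,7], [2,4,8], [2,5,7], [3,5,8], [3,7,8], [4,6,7], [4,6,8], [5,6,7], [5,6,8]

giving chain groups C_0 ≅ Z^8, C_1 ≅ Z^24, C_2 ≅ Z^16.

Boundary ∂_1: C_1 → C_0 maps an edge to its endpoints' difference, ∂[p,q] = q − p. For instance
  ∂[6,7] = [7] − [6].
This gives a 8×24 integer matrix of rank 7; reducing to Smith normal form yields diagonal entries (1,1,1,1,1,1,1).

Boundary ∂_2: C_2 → C_1 sends each 2-simplex [p,q,r] to [q,r] − [p,r] + [p,q]. For instance
  ∂[4,6,8] = [6,8] − [4,8] + [4,6],
  ∂[1,2,8] = [2,8] − [1,8] + [1,2].
As a 24×16 matrix over Z this has rank 15, with invariant factors (1,1,1,1,1,1,1,1,1,1,1,1,1,1,1).

From H_k ≅ ker(∂_k) / im(∂_{k+1}) we obtain:

  H_0: rank C_0 − rank ∂_1 = 8 − 7 = 1, and the invariant factors of ∂_1 are all 1, so H_0 ≅ Z.
  H_1: rank ker ∂_1 − rank ∂_2 = (24 − 7) − 15 = 2, and the invariant factors of ∂_2 are all 1, so H_1 ≅ Z^2.
  H_2: rank ker ∂_2 − rank ∂_3 = (16 − 15) − 0 = 1, and there is no ∂_3, so H_2 ≅ Z.

(K is a triangulation of the torus T^2.)

H_0 = Z,  H_1 = Z^2,  H_2 = Z.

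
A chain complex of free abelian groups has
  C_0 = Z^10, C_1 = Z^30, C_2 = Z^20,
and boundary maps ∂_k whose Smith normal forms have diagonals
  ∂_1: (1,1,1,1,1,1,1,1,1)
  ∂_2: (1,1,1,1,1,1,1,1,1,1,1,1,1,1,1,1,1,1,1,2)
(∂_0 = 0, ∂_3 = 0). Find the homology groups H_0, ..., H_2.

H_0: b_0 = 10 − 0 − 9 = 1; torsion from ∂_1 factors > 1: none. So H_0 ≅ Z.
H_1: b_1 = 30 − 9 − 20 = 1; torsion from ∂_2 factors > 1: [2]. So H_1 ≅ Z ⊕ Z_2.
H_2: b_2 = 20 − 20 − 0 = 0; torsion from ∂_3 factors > 1: none. So H_2 ≅ 0.

H_0 ≅ Z,  H_1 ≅ Z ⊕ Z_2,  H_2 = 0.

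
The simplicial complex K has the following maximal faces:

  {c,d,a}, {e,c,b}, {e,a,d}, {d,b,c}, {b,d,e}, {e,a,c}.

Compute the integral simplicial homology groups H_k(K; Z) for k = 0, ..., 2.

K has 5 vertices, 9 edges, 6 triangles.
rank ∂_0 = 0, rank ∂_1 = 4 ⇒ b_0 = 5 − 0 − 4 = 1; all invariant factors of ∂_1 are 1 so no torsion. So H_0 = Z.
rank ∂_1 = 4, rank ∂_2 = 5 ⇒ b_1 = 9 − 4 − 5 = 0; all invariant factors of ∂_2 are 1 so no torsion. So H_1 = 0.
rank ∂_2 = 5, rank ∂_3 = 0 ⇒ b_2 = 6 − 5 − 0 = 1. So H_2 = Z.

H_0 ≅ Z,  H_1 = 0,  H_2 ≅ Z.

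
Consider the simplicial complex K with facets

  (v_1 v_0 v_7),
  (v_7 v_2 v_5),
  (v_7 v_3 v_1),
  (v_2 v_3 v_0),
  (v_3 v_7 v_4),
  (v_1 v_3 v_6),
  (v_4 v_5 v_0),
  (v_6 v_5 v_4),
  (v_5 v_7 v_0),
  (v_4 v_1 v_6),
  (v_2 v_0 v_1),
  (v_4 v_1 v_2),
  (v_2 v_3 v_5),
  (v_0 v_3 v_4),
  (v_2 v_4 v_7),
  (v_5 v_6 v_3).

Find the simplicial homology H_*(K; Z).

H_0 ≅ Z,  H_1 ≅ Z^2,  H_2 ≅ Z.

We work with the vertex ordering v_0 < v_1 < v_2 < v_3 < v_4 < v_5 < v_6 < v_7. The simplices of K, each written with vertices in increasing order, are:

  0-simplices (8): [v_0], [v_1], [v_2], [v_3], [v_4], [v_5], [v_6], [v_7]
  1-simplices (24): (24 of them)
  2-simplices (16): (16 of them)

so the chain groups are C_0 ≅ Z^8, C_1 ≅ Z^24, C_2 ≅ Z^16.

Boundary ∂_1: C_1 → C_0 is given by ∂[p,q] = [q] − [p].
The resulting 8×24 matrix has rank 7, and its Smith normal form has invariant factors (1,1,1,1,1,1,1).

∂_2: C_2 → C_1 maps a triangle to the signed sum of its edges. For instance
  ∂[v_0,v_1,v_2] = [v_1,v_2] − [v_0,v_2] + [v_0,v_1],
  ∂[v_0,v_3,v_4] = [v_3,v_4] − [v_0,v_4] + [v_0,v_3].
The resulting 24×16 matrix has rank 15, and its Smith normal form has invariant factors (1,1,1,1,1,1,1,1,1,1,1,1,1,1,1).

Now H_k = ker ∂_k / im ∂_{k+1}, so:

  H_0: rank C_0 − rank ∂_1 = 8 − 7 = 1, and the invariant factors of ∂_1 are all 1, so H_0 ≅ Z.
  H_1: rank ker ∂_1 − rank ∂_2 = (24 − 7) − 15 = 2, and the invariant factors of ∂_2 are all 1, so H_1 ≅ Z^2.
  H_2: rank ker ∂_2 − rank ∂_3 = (16 − 15) − 0 = 1, and there is no ∂_3, so H_2 ≅ Z.

As a check, the Euler characteristic is 8 − 24 + 16 = 0, which agrees with 1 − 2 + 1 = 0.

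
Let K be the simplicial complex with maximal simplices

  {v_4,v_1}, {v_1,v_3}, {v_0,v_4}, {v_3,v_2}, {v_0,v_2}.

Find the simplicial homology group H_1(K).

H_1 ≅ Z.

Take the total order v_0 < v_1 < v_2 < v_3 < v_4 on the vertex set. Then K (dimension 1) consists of the simplices:

  0-simplices (5): [v_0], [v_1], [v_2], [v_3], [v_4]
  1-simplices (5): [v_0,v_2], [v_0,v_4], [v_1,v_3], [v_1,v_4], [v_2,v_3]

giving chain groups C_0 ≅ Z^5, C_1 ≅ Z^5.

∂_1: C_1 → C_0 sends each edge [p,q] (with p < q) to q − p. For instance
  ∂[v_2,v_3] = [v_3] − [v_2].
The 5×5 boundary matrix has rank 4 and Smith normal form diag(1,1,1,1).

From H_k ≅ ker(∂_k) / im(∂_{k+1}) we obtain:

  H_1: rank ker ∂_1 − rank ∂_2 = (5 − 4) − 0 = 1, and there is no ∂_2, so H_1 = Z.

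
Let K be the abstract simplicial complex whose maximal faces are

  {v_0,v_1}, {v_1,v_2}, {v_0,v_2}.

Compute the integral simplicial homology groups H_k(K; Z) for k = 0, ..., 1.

H_0 ≅ Z,  H_1 ≅ Z.

We work with the vertex ordering v_0 < v_1 < v_2. The simplices of K, each written with vertices in increasing order, are:

  0-simplices (3): [v_0], [v_1], [v_2]
  1-simplices (3): [v_0,v_1], [v_0,v_2], [v_1,v_2]

so the chain groups are C_0 ≅ Z^3, C_1 ≅ Z^3.

∂_1: C_1 → C_0 maps an edge to its endpoints' difference, ∂[p,q] = q − p. For instance
  ∂[v_0,v_1] = [v_1] − [v_0].
The resulting 3×3 matrix has rank 2, and its Smith normal form has invariant factors (1,1).

Now H_k = ker ∂_k / im ∂_{k+1}, so:

  H_0: rank C_0 − rank ∂_1 = 3 − 2 = 1, and the invariant factors of ∂_1 are all 1, so H_0 = Z.
  H_1: rank ker ∂_1 − rank ∂_2 = (3 − 2) − 0 = 1, and there is no ∂_2, so H_1 = Z.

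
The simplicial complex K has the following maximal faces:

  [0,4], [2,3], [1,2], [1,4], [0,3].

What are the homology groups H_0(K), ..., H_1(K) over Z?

H_0 = Z,  H_1 = Z.

Fix the vertex order 0 < 1 < 2 < 3 < 4 and write every simplex with vertices in increasing order. Then dim K = 1 and the simplices of K are:

  0-simplices (5): [0], [1], [2], [3], [4]
  1-simplices (5): [0,3], [0,4], [1,2], [1,4], [2,3]

so the chain groups are C_0 ≅ Z^5, C_1 ≅ Z^5.

The boundary map ∂_1: C_1 → C_0 is given by ∂[p,q] = [q] − [p]. For instance
  ∂[1,2] = [2] − [1].
As a 5×5 matrix over Z this has rank 4, with invariant factors (1,1,1,1).

Now H_k = ker ∂_k / im ∂_{k+1}, so:

  H_0: rank C_0 − rank ∂_1 = 5 − 4 = 1, and the invariant factors of ∂_1 are all 1, so H_0 ≅ Z.
  H_1: rank ker ∂_1 − rank ∂_2 = (5 − 4) − 0 = 1, and there is no ∂_2, so H_1 ≅ Z.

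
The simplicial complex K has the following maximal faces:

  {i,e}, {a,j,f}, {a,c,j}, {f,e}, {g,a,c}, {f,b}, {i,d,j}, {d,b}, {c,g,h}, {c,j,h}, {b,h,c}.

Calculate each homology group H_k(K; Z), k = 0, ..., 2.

H_0 ≅ Z,  H_1 ≅ Z^3,  H_2 = 0.

K has 10 vertices, 19 edges, 7 triangles.
rank ∂_0 = 0, rank ∂_1 = 9 ⇒ b_0 = 10 − 0 − 9 = 1; all invariant factors of ∂_1 are 1 so no torsion. So H_0 ≅ Z.
rank ∂_1 = 9, rank ∂_2 = 7 ⇒ b_1 = 19 − 9 − 7 = 3; all invariant factors of ∂_2 are 1 so no torsion. So H_1 ≅ Z^3.
rank ∂_2 = 7, rank ∂_3 = 0 ⇒ b_2 = 7 − 7 − 0 = 0. So H_2 ≅ 0.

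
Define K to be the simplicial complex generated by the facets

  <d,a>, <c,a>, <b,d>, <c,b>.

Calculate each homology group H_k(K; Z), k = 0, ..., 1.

Take the total order a < b < c < d on the vertex set. Then K (dimension 1) consists of the simplices:

  0-simplices (4): a, b, c, d
  1-simplices (4): ac, ad, bc, bd

giving chain groups C_0 ≅ Z^4, C_1 ≅ Z^4.

∂_1: C_1 → C_0 is given by ∂[p,q] = [q] − [p].
This gives a 4×4 integer matrix of rank 3; reducing to Smith normal form yields diagonal entries (1,1,1).

From H_k ≅ ker(∂_k) / im(∂_{k+1}) we obtain:

  H_0: rank C_0 − rank ∂_1 = 4 − 3 = 1, and the invariant factors of ∂_1 are all 1, so H_0 ≅ Z.
  H_1: rank ker ∂_1 − rank ∂_2 = (4 − 3) − 0 = 1, and there is no ∂_2, so H_1 ≅ Z.

(K is a triangulation of the circle S^1.)

H_0 = Z,  H_1 = Z.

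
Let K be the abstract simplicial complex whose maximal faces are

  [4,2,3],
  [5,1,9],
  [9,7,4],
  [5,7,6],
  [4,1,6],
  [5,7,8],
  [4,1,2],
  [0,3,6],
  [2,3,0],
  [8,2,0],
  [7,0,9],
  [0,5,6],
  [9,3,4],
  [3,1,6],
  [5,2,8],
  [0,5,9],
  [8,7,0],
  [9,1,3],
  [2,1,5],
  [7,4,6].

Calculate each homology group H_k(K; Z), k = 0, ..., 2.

We work with the vertex ordering 0 < 1 < 2 < 3 < 4 < 5 < 6 < 7 < 8 < 9. The simplices of K, each written with vertices in increasing order, are:

  0-simplices (10): [0], [1], [2], [3], [4], [5], [6], [7], [8], [9]
  1-simplices (30): (30 of them)
  2-simplices (20): (20 of them)

so the chain groups are C_0 ≅ Z^10, C_1 ≅ Z^30, C_2 ≅ Z^20.

The boundary map ∂_1: C_1 → C_0 sends each edge [p,q] (with p < q) to q − p.
This gives a 10×30 integer matrix of rank 9; reducing to Smith normal form yields diagonal entries (1,1,1,1,1,1,1,1,1).

The boundary map ∂_2: C_2 → C_1 sends each 2-simplex [p,q,r] to [q,r] − [p,r] + [p,q]. For instance
  ∂[5,6,7] = [6,7] − [5,7] + [5,6],
  ∂[1,4,6] = [4,6] − [1,6] + [1,4].
As a 30×20 matrix over Z this has rank 20, with invariant factors (1,1,1,1,1,1,1,1,1,1,1,1,1,1,1,1,1,1,1,2).

From H_k ≅ ker(∂_k) / im(∂_{k+1}) we obtain:

  H_0: rank C_0 − rank ∂_1 = 10 − 9 = 1, and the invariant factors of ∂_1 are all 1, so H_0 = Z.
  H_1: rank ker ∂_1 − rank ∂_2 = (30 − 9) − 20 = 1, and ∂_2 has invariant factor 2 > 1, so H_1 = Z ⊕ Z_2.
  H_2: rank ker ∂_2 − rank ∂_3 = (20 − 20) − 0 = 0, and there is no ∂_3, so H_2 = 0.

(K is a triangulation of the Klein bottle.)

H_0 = Z,  H_1 = Z ⊕ Z_2,  H_2 = 0.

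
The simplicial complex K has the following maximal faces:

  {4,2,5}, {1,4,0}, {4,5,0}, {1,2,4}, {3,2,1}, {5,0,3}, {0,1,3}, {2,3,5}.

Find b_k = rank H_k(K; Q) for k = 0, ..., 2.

b_0 = 1, b_1 = 0, b_2 = 1.

Fix the vertex order 0 < 1 < 2 < 3 < 4 < 5 and write every simplex with vertices in increasing order. Then dim K = 2 and the simplices of K are:

  0-simplices (6): [0], [1], [2], [3], [4], [5]
  1-simplices (12): [0,1], [0,3], [0,4], [0,5], [1,2], [1,3], [1,4], [2,3], [2,4], [2,5], [3,5], [4,5]
  2-simplices (8): [0,1,3], [0,1,4], [0,3,5], [0,4,5], [1,2,3], [1,2,4], [2,3,5], [2,4,5]

so the chain groups are C_0 ≅ Z^6, C_1 ≅ Z^12, C_2 ≅ Z^8.

The boundary map ∂_1: C_1 → C_0 is given by ∂[p,q] = [q] − [p].
This gives a 6×12 integer matrix of rank 5; reducing to Smith normal form yields diagonal entries (1,1,1,1,1).

The boundary map ∂_2: C_2 → C_1 acts by ∂[p,q,r] = [q,r] − [p,r] + [p,q]. For instance
  ∂[2,3,5] = [3,5] − [2,5] + [2,3],
  ∂[1,2,3] = [2,3] − [1,3] + [1,2].
The resulting 12×8 matrix has rank 7, and its Smith normal form has invariant factors (1,1,1,1,1,1,1).

From H_k ≅ ker(∂_k) / im(∂_{k+1}) we obtain:

  H_0: rank C_0 − rank ∂_1 = 6 − 5 = 1, and the invariant factors of ∂_1 are all 1, so H_0 = Z.
  H_1: rank ker ∂_1 − rank ∂_2 = (12 − 5) − 7 = 0, and the invariant factors of ∂_2 are all 1, so H_1 = 0.
  H_2: rank ker ∂_2 − rank ∂_3 = (8 − 7) − 0 = 1, and there is no ∂_3, so H_2 = Z.

Hence the Betti numbers are b_0 = 1, b_1 = 0, b_2 = 1.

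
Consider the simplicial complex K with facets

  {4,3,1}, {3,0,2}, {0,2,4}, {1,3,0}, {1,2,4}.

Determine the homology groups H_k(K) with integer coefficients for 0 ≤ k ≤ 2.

H_0 = Z,  H_1 = Z,  H_2 = 0.

Order the vertices as 0 < 1 < 2 < 3 < 4. Listing each simplex with vertices in this order, K has dimension 2 with simplices:

  0-simplices (5): [0], [1], [2], [3], [4]
  1-simplices (10): [0,1], [0,2], [0,3], [0,4], [1,2], [1,3], [1,4], [2,3], [2,4], [3,4]
  2-simplices (5): [0,1,3], [0,2,3], [0,2,4], [1,2,4], [1,3,4]

Hence C_0 ≅ Z^5, C_1 ≅ Z^10, C_2 ≅ Z^5.

The boundary map ∂_1: C_1 → C_0 is given by ∂[p,q] = [q] − [p]. For instance
  ∂[0,2] = [2] − [0].
This gives a 5×10 integer matrix of rank 4; reducing to Smith normal form yields diagonal entries (1,1,1,1).

∂_2: C_2 → C_1 sends each 2-simplex [p,q,r] to [q,r] − [p,r] + [p,q]. For instance
  ∂[0,2,3] = [2,3] − [0,3] + [0,2],
  ∂[0,1,3] = [1,3] − [0,3] + [0,1].
As a 10×5 matrix over Z this has rank 5, with invariant factors (1,1,1,1,1).

Reading off H_k = ker ∂_k / im ∂_{k+1}:

  H_0: rank C_0 − rank ∂_1 = 5 − 4 = 1, and the invariant factors of ∂_1 are all 1, so H_0 ≅ Z.
  H_1: rank ker ∂_1 − rank ∂_2 = (10 − 4) − 5 = 1, and the invariant factors of ∂_2 are all 1, so H_1 ≅ Z.
  H_2: rank ker ∂_2 − rank ∂_3 = (5 − 5) − 0 = 0, and there is no ∂_3, so H_2 ≅ 0.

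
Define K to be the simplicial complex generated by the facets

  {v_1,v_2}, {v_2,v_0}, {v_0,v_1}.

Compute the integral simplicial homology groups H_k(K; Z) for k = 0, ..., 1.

H_0 ≅ Z,  H_1 ≅ Z.

K has 3 vertices, 3 edges.
rank ∂_0 = 0, rank ∂_1 = 2 ⇒ b_0 = 3 − 0 − 2 = 1; all invariant factors of ∂_1 are 1 so no torsion. So H_0 ≅ Z.
rank ∂_1 = 2, rank ∂_2 = 0 ⇒ b_1 = 3 − 2 − 0 = 1. So H_1 ≅ Z.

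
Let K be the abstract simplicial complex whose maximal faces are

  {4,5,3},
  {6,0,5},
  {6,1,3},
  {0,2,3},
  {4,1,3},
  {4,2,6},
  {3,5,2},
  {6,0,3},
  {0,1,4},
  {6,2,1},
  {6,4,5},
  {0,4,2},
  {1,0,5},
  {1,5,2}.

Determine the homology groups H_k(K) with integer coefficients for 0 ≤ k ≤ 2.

Take the total order 0 < 1 < 2 < 3 < 4 < 5 < 6 on the vertex set. Then K (dimension 2) consists of the simplices:

  0-simplices (7): [0], [1], [2], [3], [4], [5], [6]
  1-simplices (21): [0,1], [0,2], [0,3], [0,4], [0,5], [0,6], [1,2], [1,3], [1,4], [1,5], [1,6], [2,3], [2,4], [2,5], [2,6], [3,4], [3,5], [3,6], [4,5], [4,6], [5,6]
  2-simplices (14): [0,1,4], [0,1,5], [0,2,3], [0,2,4], [0,3,6], [0,5,6], [1,2,5], [1,2,6], [1,3,4], [1,3,6], [2,3,5], [2,4,6], [3,4,5], [4,5,6]

Hence C_0 ≅ Z^7, C_1 ≅ Z^21, C_2 ≅ Z^14.

∂_1: C_1 → C_0 maps an edge to its endpoints' difference, ∂[p,q] = q − p.
This gives a 7×21 integer matrix of rank 6; reducing to Smith normal form yields diagonal entries (1,1,1,1,1,1).

Boundary ∂_2: C_2 → C_1 acts by ∂[p,q,r] = [q,r] − [p,r] + [p,q]. For instance
  ∂[0,5,6] = [5,6] − [0,6] + [0,5],
  ∂[3,4,5] = [4,5] − [3,5] + [3,4].
The 21×14 boundary matrix has rank 13 and Smith normal form diag(1,1,1,1,1,1,1,1,1,1,1,1,1).

From H_k ≅ ker(∂_k) / im(∂_{k+1}) we obtain:

  H_0: rank C_0 − rank ∂_1 = 7 − 6 = 1, and the invariant factors of ∂_1 are all 1, so H_0 ≅ Z.
  H_1: rank ker ∂_1 − rank ∂_2 = (21 − 6) − 13 = 2, and the invariant factors of ∂_2 are all 1, so H_1 ≅ Z^2.
  H_2: rank ker ∂_2 − rank ∂_3 = (14 − 13) − 0 = 1, and there is no ∂_3, so H_2 ≅ Z.

As a check, the Euler characteristic is 7 − 21 + 14 = 0, which agrees with 1 − 2 + 1 = 0.

H_0 = Z,  H_1 = Z^2,  H_2 = Z.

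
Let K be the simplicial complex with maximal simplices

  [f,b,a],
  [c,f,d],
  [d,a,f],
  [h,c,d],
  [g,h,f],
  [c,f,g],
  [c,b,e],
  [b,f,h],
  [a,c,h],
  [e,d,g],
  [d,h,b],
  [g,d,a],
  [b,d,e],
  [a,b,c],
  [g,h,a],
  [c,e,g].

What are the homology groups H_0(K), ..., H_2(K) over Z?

We work with the vertex ordering a < b < c < d < e < f < g < h. The simplices of K, each written with vertices in increasing order, are:

  0-simplices (8): a, b, c, d, e, f, g, h
  1-simplices (24): ab, ac, ad, af, ag, ah, bc, bd, be, bf, bh, cd, ce, cf, cg, ch, de, df, dg, dh, eg, fg, fh, gh
  2-simplices (16): abc, abf, ach, adf, adg, agh, bce, bde, bdh, bfh, cdf, cdh, ceg, cfg, deg, fgh

Hence C_0 ≅ Z^8, C_1 ≅ Z^24, C_2 ≅ Z^16.

∂_1: C_1 → C_0 is given by ∂[p,q] = [q] − [p]. For instance
  ∂bh = h − b.
As a 8×24 matrix over Z this has rank 7, with invariant factors (1,1,1,1,1,1,1).

Boundary ∂_2: C_2 → C_1 sends each 2-simplex [p,q,r] to [q,r] − [p,r] + [p,q]. For instance
  ∂cdh = dh − ch + cd,
  ∂bfh = fh − bh + bf.
The 24×16 boundary matrix has rank 15 and Smith normal form diag(1,1,1,1,1,1,1,1,1,1,1,1,1,1,1).

Computing H_k = (kernel of ∂_k) / (image of ∂_{k+1}):

  H_0: rank C_0 − rank ∂_1 = 8 − 7 = 1, and the invariant factors of ∂_1 are all 1, so H_0 = Z.
  H_1: rank ker ∂_1 − rank ∂_2 = (24 − 7) − 15 = 2, and the invariant factors of ∂_2 are all 1, so H_1 = Z^2.
  H_2: rank ker ∂_2 − rank ∂_3 = (16 − 15) − 0 = 1, and there is no ∂_3, so H_2 = Z.

H_0 ≅ Z,  H_1 ≅ Z^2,  H_2 ≅ Z.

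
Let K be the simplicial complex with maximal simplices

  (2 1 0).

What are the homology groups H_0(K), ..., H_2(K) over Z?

H_0 = Z,  H_1 = 0,  H_2 = 0.

Fix the vertex order 0 < 1 < 2 and write every simplex with vertices in increasing order. Then dim K = 2 and the simplices of K are:

  0-simplices (3): [0], [1], [2]
  1-simplices (3): [0,1], [0,2], [1,2]
  2-simplices (1): [0,1,2]

giving chain groups C_0 ≅ Z^3, C_1 ≅ Z^3, C_2 ≅ Z^1.

The boundary map ∂_1: C_1 → C_0 is given by ∂[p,q] = [q] − [p]. For instance
  ∂[0,2] = [2] − [0].
The resulting 3×3 matrix has rank 2, and its Smith normal form has invariant factors (1,1).

Boundary ∂_2: C_2 → C_1 sends each 2-simplex [p,q,r] to [q,r] − [p,r] + [p,q]. For instance
  ∂[0,1,2] = [1,2] − [0,2] + [0,1].
As a 3×1 matrix over Z this has rank 1, with invariant factors (1).

Computing H_k = (kernel of ∂_k) / (image of ∂_{k+1}):

  H_0: rank C_0 − rank ∂_1 = 3 − 2 = 1, and the invariant factors of ∂_1 are all 1, so H_0 ≅ Z.
  H_1: rank ker ∂_1 − rank ∂_2 = (3 − 2) − 1 = 0, and the invariant factors of ∂_2 are all 1, so H_1 ≅ 0.
  H_2: rank ker ∂_2 − rank ∂_3 = (1 − 1) − 0 = 0, and there is no ∂_3, so H_2 ≅ 0.

As a check, the Euler characteristic is 3 − 3 + 1 = 1, which agrees with 1 − 0 + 0 = 1.
(K is a triangulation of the 2-simplex.)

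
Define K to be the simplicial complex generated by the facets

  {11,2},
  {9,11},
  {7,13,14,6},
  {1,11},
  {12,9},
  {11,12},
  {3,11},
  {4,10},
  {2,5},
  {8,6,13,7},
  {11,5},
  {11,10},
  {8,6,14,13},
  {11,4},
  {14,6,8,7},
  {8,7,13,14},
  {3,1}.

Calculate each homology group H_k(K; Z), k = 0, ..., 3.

Fix the vertex order 1 < 2 < 3 < 4 < 5 < 6 < 7 < 8 < 9 < 10 < 11 < 12 < 13 < 14 and write every simplex with vertices in increasing order. Then dim K = 3 and the simplices of K are:

  0-simplices (14): [1], [2], [3], [4], [5], [6], [7], [8], [9], [10], [11], [12], [13], [14]
  1-simplices (22): (22 of them)
  2-simplices (10): [6,7,8], [6,7,13], [6,7,14], [6,8,13], [6,8,14], [6,13,14], [7,8,13], [7,8,14], [7,13,14], [8,13,14]
  3-simplices (5): [6,7,8,13], [6,7,8,14], [6,7,13,14], [6,8,13,14], [7,8,13,14]

Hence C_0 ≅ Z^14, C_1 ≅ Z^22, C_2 ≅ Z^10, C_3 ≅ Z^5.

∂_1: C_1 → C_0 maps an edge to its endpoints' difference, ∂[p,q] = q − p. For instance
  ∂[9,11] = [11] − [9].
As a 14×22 matrix over Z this has rank 12, with invariant factors (1,1,1,1,1,1,1,1,1,1,1,1).

∂_2: C_2 → C_1 acts by ∂[p,q,r] = [q,r] − [p,r] + [p,q]. For instance
  ∂[6,7,14] = [7,14] − [6,14] + [6,7],
  ∂[6,8,13] = [8,13] − [6,13] + [6,8].
The 22×10 boundary matrix has rank 6 and Smith normal form diag(1,1,1,1,1,1).

The boundary map ∂_3: C_3 → C_2 sends each 3-simplex σ to the alternating sum Σ_i (−1)^i (σ with its i-th vertex removed). For instance
  ∂[7,8,13,14] = [8,13,14] − [7,13,14] + [7,8,14] − [7,8,13],
  ∂[6,8,13,14] = [8,13,14] − [6,13,14] + [6,8,14] − [6,8,13].
The 10×5 boundary matrix has rank 4 and Smith normal form diag(1,1,1,1).

Computing H_k = (kernel of ∂_k) / (image of ∂_{k+1}):

  H_0: rank C_0 − rank ∂_1 = 14 − 12 = 2, and the invariant factors of ∂_1 are all 1, so H_0 = Z^2.
  H_1: rank ker ∂_1 − rank ∂_2 = (22 − 12) − 6 = 4, and the invariant factors of ∂_2 are all 1, so H_1 = Z^4.
  H_2: rank ker ∂_2 − rank ∂_3 = (10 − 6) − 4 = 0, and the invariant factors of ∂_3 are all 1, so H_2 = 0.
  H_3: rank ker ∂_3 − rank ∂_4 = (5 − 4) − 0 = 1, and there is no ∂_4, so H_3 = Z.

H_0 ≅ Z^2,  H_1 ≅ Z^4,  H_2 = 0,  H_3 ≅ Z.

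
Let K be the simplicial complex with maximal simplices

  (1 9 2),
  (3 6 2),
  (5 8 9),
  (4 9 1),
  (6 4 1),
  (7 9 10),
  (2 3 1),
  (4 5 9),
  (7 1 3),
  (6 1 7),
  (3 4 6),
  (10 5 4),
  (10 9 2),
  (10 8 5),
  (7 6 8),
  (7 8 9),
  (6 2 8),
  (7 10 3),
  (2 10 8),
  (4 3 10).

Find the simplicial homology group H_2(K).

K has 10 vertices, 30 edges, 20 triangles.
rank ∂_2 = 20, rank ∂_3 = 0 ⇒ b_2 = 20 − 20 − 0 = 0. So H_2 = 0.

H_2 ≅ 0.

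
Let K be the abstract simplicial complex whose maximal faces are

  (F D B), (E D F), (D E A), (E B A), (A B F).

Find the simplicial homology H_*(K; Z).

Order the vertices as A < B < D < E < F. Listing each simplex with vertices in this order, K has dimension 2 with simplices:

  0-simplices (5): A, B, D, E, F
  1-simplices (10): AB, AD, AE, AF, BD, BE, BF, DE, DF, EF
  2-simplices (5): ABE, ABF, ADE, BDF, DEF

giving chain groups C_0 ≅ Z^5, C_1 ≅ Z^10, C_2 ≅ Z^5.

Boundary ∂_1: C_1 → C_0 maps an edge to its endpoints' difference, ∂[p,q] = q − p. For instance
  ∂AF = F − A.
This gives a 5×10 integer matrix of rank 4; reducing to Smith normal form yields diagonal entries (1,1,1,1).

The boundary map ∂_2: C_2 → C_1 sends each 2-simplex [p,q,r] to [q,r] − [p,r] + [p,q]. For instance
  ∂ABE = BE − AE + AB,
  ∂ABF = BF − AF + AB.
As a 10×5 matrix over Z this has rank 5, with invariant factors (1,1,1,1,1).

Computing H_k = (kernel of ∂_k) / (image of ∂_{k+1}):

  H_0: rank C_0 − rank ∂_1 = 5 − 4 = 1, and the invariant factors of ∂_1 are all 1, so H_0 = Z.
  H_1: rank ker ∂_1 − rank ∂_2 = (10 − 4) − 5 = 1, and the invariant factors of ∂_2 are all 1, so H_1 = Z.
  H_2: rank ker ∂_2 − rank ∂_3 = (5 − 5) − 0 = 0, and there is no ∂_3, so H_2 = 0.

H_0 ≅ Z,  H_1 ≅ Z,  H_2 = 0.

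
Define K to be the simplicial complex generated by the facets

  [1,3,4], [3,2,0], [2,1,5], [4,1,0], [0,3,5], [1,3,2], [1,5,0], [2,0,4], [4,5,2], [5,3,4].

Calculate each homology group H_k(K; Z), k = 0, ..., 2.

H_0 ≅ Z,  H_1 ≅ Z/2,  H_2 = 0.

We work with the vertex ordering 0 < 1 < 2 < 3 < 4 < 5. The simplices of K, each written with vertices in increasing order, are:

  0-simplices (6): [0], [1], [2], [3], [4], [5]
  1-simplices (15): [0,1], [0,2], [0,3], [0,4], [0,5], [1,2], [1,3], [1,4], [1,5], [2,3], [2,4], [2,5], [3,4], [3,5], [4,5]
  2-simplices (10): [0,1,4], [0,1,5], [0,2,3], [0,2,4], [0,3,5], [1,2,3], [1,2,5], [1,3,4], [2,4,5], [3,4,5]

giving chain groups C_0 ≅ Z^6, C_1 ≅ Z^15, C_2 ≅ Z^10.

The boundary map ∂_1: C_1 → C_0 maps an edge to its endpoints' difference, ∂[p,q] = q − p.
The 6×15 boundary matrix has rank 5 and Smith normal form diag(1,1,1,1,1).

Boundary ∂_2: C_2 → C_1 maps a triangle to the signed sum of its edges. For instance
  ∂[2,4,5] = [4,5] − [2,5] + [2,4],
  ∂[0,2,3] = [2,3] − [0,3] + [0,2].
The resulting 15×10 matrix has rank 10, and its Smith normal form has invariant factors (1,1,1,1,1,1,1,1,1,2).

From H_k ≅ ker(∂_k) / im(∂_{k+1}) we obtain:

  H_0: rank C_0 − rank ∂_1 = 6 − 5 = 1, and the invariant factors of ∂_1 are all 1, so H_0 ≅ Z.
  H_1: rank ker ∂_1 − rank ∂_2 = (15 − 5) − 10 = 0, and ∂_2 has invariant factor 2 > 1, so H_1 ≅ Z/2.
  H_2: rank ker ∂_2 − rank ∂_3 = (10 − 10) − 0 = 0, and there is no ∂_3, so H_2 ≅ 0.

As a check, the Euler characteristic is 6 − 15 + 10 = 1, which agrees with 1 − 0 + 0 = 1.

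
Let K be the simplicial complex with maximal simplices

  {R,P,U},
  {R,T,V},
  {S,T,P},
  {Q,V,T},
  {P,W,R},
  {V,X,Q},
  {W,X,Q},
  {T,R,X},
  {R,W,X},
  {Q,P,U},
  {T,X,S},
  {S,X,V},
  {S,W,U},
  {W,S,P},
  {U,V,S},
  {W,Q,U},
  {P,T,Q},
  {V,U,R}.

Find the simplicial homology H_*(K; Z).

H_0 ≅ Z,  H_1 ≅ Z ⊕ Z/2Z,  H_2 = 0.

We work with the vertex ordering P < Q < R < S < T < U < V < W < X. The simplices of K, each written with vertices in increasing order, are:

  0-simplices (9): P, Q, R, S, T, U, V, W, X
  1-simplices (27): PQ, PR, PS, PT, PU, PW, QT, QU, QV, QW, QX, RT, RU, RV, RW, RX, ST, SU, SV, SW, SX, TV, TX, UV, UW, VX, WX
  2-simplices (18): PQT, PQU, PRU, PRW, PST, PSW, QTV, QUW, QVX, QWX, RTV, RTX, RUV, RWX, STX, SUV, SUW, SVX

giving chain groups C_0 ≅ Z^9, C_1 ≅ Z^27, C_2 ≅ Z^18.

The boundary map ∂_1: C_1 → C_0 is given by ∂[p,q] = [q] − [p]. For instance
  ∂RV = V − R.
As a 9×27 matrix over Z this has rank 8, with invariant factors (1,1,1,1,1,1,1,1).

Boundary ∂_2: C_2 → C_1 sends each 2-simplex [p,q,r] to [q,r] − [p,r] + [p,q]. For instance
  ∂RTX = TX − RX + RT,
  ∂PQU = QU − PU + PQ.
As a 27×18 matrix over Z this has rank 18, with invariant factors (1,1,1,1,1,1,1,1,1,1,1,1,1,1,1,1,1,2).

From H_k ≅ ker(∂_k) / im(∂_{k+1}) we obtain:

  H_0: rank C_0 − rank ∂_1 = 9 − 8 = 1, and the invariant factors of ∂_1 are all 1, so H_0 ≅ Z.
  H_1: rank ker ∂_1 − rank ∂_2 = (27 − 8) − 18 = 1, and ∂_2 has invariant factor 2 > 1, so H_1 ≅ Z ⊕ Z/2Z.
  H_2: rank ker ∂_2 − rank ∂_3 = (18 − 18) − 0 = 0, and there is no ∂_3, so H_2 ≅ 0.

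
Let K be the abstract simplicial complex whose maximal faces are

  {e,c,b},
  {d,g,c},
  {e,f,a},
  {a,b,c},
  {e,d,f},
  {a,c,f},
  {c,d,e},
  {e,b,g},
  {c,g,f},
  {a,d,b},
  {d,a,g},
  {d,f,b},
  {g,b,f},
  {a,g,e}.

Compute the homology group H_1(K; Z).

We work with the vertex ordering a < b < c < d < e < f < g. The simplices of K, each written with vertices in increasing order, are:

  0-simplices (7): a, b, c, d, e, f, g
  1-simplices (21): ab, ac, ad, ae, af, ag, bc, bd, be, bf, bg, cd, ce, cf, cg, de, df, dg, ef, eg, fg
  2-simplices (14): abc, abd, acf, adg, aef, aeg, bce, bdf, beg, bfg, cde, cdg, cfg, def

Hence C_0 ≅ Z^7, C_1 ≅ Z^21, C_2 ≅ Z^14.

The boundary map ∂_1: C_1 → C_0 sends each edge [p,q] (with p < q) to q − p.
The 7×21 boundary matrix has rank 6 and Smith normal form diag(1,1,1,1,1,1).

Boundary ∂_2: C_2 → C_1 sends each 2-simplex [p,q,r] to [q,r] − [p,r] + [p,q]. For instance
  ∂aef = ef − af + ae,
  ∂abd = bd − ad + ab.
The resulting 21×14 matrix has rank 13, and its Smith normal form has invariant factors (1,1,1,1,1,1,1,1,1,1,1,1,1).

Reading off H_k = ker ∂_k / im ∂_{k+1}:

  H_1: rank ker ∂_1 − rank ∂_2 = (21 − 6) − 13 = 2, and the invariant factors of ∂_2 are all 1, so H_1 ≅ Z^2.

H_1 ≅ Z^2.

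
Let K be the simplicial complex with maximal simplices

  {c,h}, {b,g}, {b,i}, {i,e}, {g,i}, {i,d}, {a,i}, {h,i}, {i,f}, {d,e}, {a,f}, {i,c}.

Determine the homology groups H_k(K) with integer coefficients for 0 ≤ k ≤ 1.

H_0 = Z,  H_1 = Z^4.

Fix the vertex order a < b < c < d < e < f < g < h < i and write every simplex with vertices in increasing order. Then dim K = 1 and the simplices of K are:

  0-simplices (9): a, b, c, d, e, f, g, h, i
  1-simplices (12): af, ai, bg, bi, ch, ci, de, di, ei, fi, gi, hi

giving chain groups C_0 ≅ Z^9, C_1 ≅ Z^12.

∂_1: C_1 → C_0 maps an edge to its endpoints' difference, ∂[p,q] = q − p. For instance
  ∂di = i − d.
As a 9×12 matrix over Z this has rank 8, with invariant factors (1,1,1,1,1,1,1,1).

Computing H_k = (kernel of ∂_k) / (image of ∂_{k+1}):

  H_0: rank C_0 − rank ∂_1 = 9 − 8 = 1, and the invariant factors of ∂_1 are all 1, so H_0 ≅ Z.
  H_1: rank ker ∂_1 − rank ∂_2 = (12 − 8) − 0 = 4, and there is no ∂_2, so H_1 ≅ Z^4.

As a check, the Euler characteristic is 9 − 12 = -3, which agrees with 1 − 4 = -3.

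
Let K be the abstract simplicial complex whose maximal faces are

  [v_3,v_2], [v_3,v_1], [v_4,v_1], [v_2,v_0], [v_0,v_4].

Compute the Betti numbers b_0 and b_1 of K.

b_0 = 1, b_1 = 1.

K has 5 vertices, 5 edges.
rank ∂_0 = 0, rank ∂_1 = 4 ⇒ b_0 = 5 − 0 − 4 = 1; all invariant factors of ∂_1 are 1 so no torsion. So H_0 ≅ Z.
rank ∂_1 = 4, rank ∂_2 = 0 ⇒ b_1 = 5 − 4 − 0 = 1. So H_1 ≅ Z.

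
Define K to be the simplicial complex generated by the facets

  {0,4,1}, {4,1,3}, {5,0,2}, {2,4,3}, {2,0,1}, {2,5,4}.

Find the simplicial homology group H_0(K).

Take the total order 0 < 1 < 2 < 3 < 4 < 5 on the vertex set. Then K (dimension 2) consists of the simplices:

  0-simplices (6): [0], [1], [2], [3], [4], [5]
  1-simplices (12): [0,1], [0,2], [0,4], [0,5], [1,2], [1,3], [1,4], [2,3], [2,4], [2,5], [3,4], [4,5]
  2-simplices (6): [0,1,2], [0,1,4], [0,2,5], [1,3,4], [2,3,4], [2,4,5]

Hence C_0 ≅ Z^6, C_1 ≅ Z^12, C_2 ≅ Z^6.

∂_1: C_1 → C_0 maps an edge to its endpoints' difference, ∂[p,q] = q − p.
This gives a 6×12 integer matrix of rank 5; reducing to Smith normal form yields diagonal entries (1,1,1,1,1).

∂_2: C_2 → C_1 maps a triangle to the signed sum of its edges. For instance
  ∂[0,2,5] = [2,5] − [0,5] + [0,2],
  ∂[1,3,4] = [3,4] − [1,4] + [1,3].
As a 12×6 matrix over Z this has rank 6, with invariant factors (1,1,1,1,1,1).

Now H_k = ker ∂_k / im ∂_{k+1}, so:

  H_0: rank C_0 − rank ∂_1 = 6 − 5 = 1, and the invariant factors of ∂_1 are all 1, so H_0 = Z.

(K is a triangulation of the cylinder S^1 x I.)

H_0 = Z.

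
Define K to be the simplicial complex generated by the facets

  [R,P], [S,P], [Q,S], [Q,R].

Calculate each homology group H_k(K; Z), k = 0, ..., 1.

Fix the vertex order P < Q < R < S and write every simplex with vertices in increasing order. Then dim K = 1 and the simplices of K are:

  0-simplices (4): P, Q, R, S
  1-simplices (4): PR, PS, QR, QS

Hence C_0 ≅ Z^4, C_1 ≅ Z^4.

Boundary ∂_1: C_1 → C_0 is given by ∂[p,q] = [q] − [p].
The resulting 4×4 matrix has rank 3, and its Smith normal form has invariant factors (1,1,1).

Computing H_k = (kernel of ∂_k) / (image of ∂_{k+1}):

  H_0: rank C_0 − rank ∂_1 = 4 − 3 = 1, and the invariant factors of ∂_1 are all 1, so H_0 = Z.
  H_1: rank ker ∂_1 − rank ∂_2 = (4 − 3) − 0 = 1, and there is no ∂_2, so H_1 = Z.

As a check, the Euler characteristic is 4 − 4 = 0, which agrees with 1 − 1 = 0.
(K is a triangulation of the circle S^1.)

H_0 ≅ Z,  H_1 ≅ Z.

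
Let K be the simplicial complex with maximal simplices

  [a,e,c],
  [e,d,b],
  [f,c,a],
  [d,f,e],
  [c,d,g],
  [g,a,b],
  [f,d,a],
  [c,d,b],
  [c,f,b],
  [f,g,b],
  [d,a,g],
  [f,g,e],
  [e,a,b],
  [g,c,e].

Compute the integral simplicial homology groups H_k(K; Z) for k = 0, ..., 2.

Take the total order a < b < c < d < e < f < g on the vertex set. Then K (dimension 2) consists of the simplices:

  0-simplices (7): a, b, c, d, e, f, g
  1-simplices (21): ab, ac, ad, ae, af, ag, bc, bd, be, bf, bg, cd, ce, cf, cg, de, df, dg, ef, eg, fg
  2-simplices (14): abe, abg, ace, acf, adf, adg, bcd, bcf, bde, bfg, cdg, ceg, def, efg

so the chain groups are C_0 ≅ Z^7, C_1 ≅ Z^21, C_2 ≅ Z^14.

Boundary ∂_1: C_1 → C_0 is given by ∂[p,q] = [q] − [p].
As a 7×21 matrix over Z this has rank 6, with invariant factors (1,1,1,1,1,1).

The boundary map ∂_2: C_2 → C_1 sends each 2-simplex [p,q,r] to [q,r] − [p,r] + [p,q]. For instance
  ∂def = ef − df + de,
  ∂acf = cf − af + ac.
The 21×14 boundary matrix has rank 13 and Smith normal form diag(1,1,1,1,1,1,1,1,1,1,1,1,1).

From H_k ≅ ker(∂_k) / im(∂_{k+1}) we obtain:

  H_0: rank C_0 − rank ∂_1 = 7 − 6 = 1, and the invariant factors of ∂_1 are all 1, so H_0 ≅ Z.
  H_1: rank ker ∂_1 − rank ∂_2 = (21 − 6) − 13 = 2, and the invariant factors of ∂_2 are all 1, so H_1 ≅ Z^2.
  H_2: rank ker ∂_2 − rank ∂_3 = (14 − 13) − 0 = 1, and there is no ∂_3, so H_2 ≅ Z.

As a check, the Euler characteristic is 7 − 21 + 14 = 0, which agrees with 1 − 2 + 1 = 0.
(K is a triangulation of the torus T^2.)

H_0 ≅ Z,  H_1 ≅ Z^2,  H_2 ≅ Z.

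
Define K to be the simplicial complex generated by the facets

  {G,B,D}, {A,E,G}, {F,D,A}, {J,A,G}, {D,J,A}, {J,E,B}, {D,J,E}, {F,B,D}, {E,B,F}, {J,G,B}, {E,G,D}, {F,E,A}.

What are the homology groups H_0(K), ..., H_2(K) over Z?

Order the vertices as A < B < D < E < F < G < J. Listing each simplex with vertices in this order, K has dimension 2 with simplices:

  0-simplices (7): A, B, D, E, F, G, J
  1-simplices (18): AD, AE, AF, AG, AJ, BD, BE, BF, BG, BJ, DE, DF, DG, DJ, EF, EG, EJ, GJ
  2-simplices (12): ADF, ADJ, AEF, AEG, AGJ, BDF, BDG, BEF, BEJ, BGJ, DEG, DEJ

giving chain groups C_0 ≅ Z^7, C_1 ≅ Z^18, C_2 ≅ Z^12.

The boundary map ∂_1: C_1 → C_0 sends each edge [p,q] (with p < q) to q − p.
The resulting 7×18 matrix has rank 6, and its Smith normal form has invariant factors (1,1,1,1,1,1).

∂_2: C_2 → C_1 acts by ∂[p,q,r] = [q,r] − [p,r] + [p,q]. For instance
  ∂BEF = EF − BF + BE,
  ∂BEJ = EJ − BJ + BE.
This gives a 18×12 integer matrix of rank 12; reducing to Smith normal form yields diagonal entries (1,1,1,1,1,1,1,1,1,1,1,2).

Computing H_k = (kernel of ∂_k) / (image of ∂_{k+1}):

  H_0: rank C_0 − rank ∂_1 = 7 − 6 = 1, and the invariant factors of ∂_1 are all 1, so H_0 = Z.
  H_1: rank ker ∂_1 − rank ∂_2 = (18 − 6) − 12 = 0, and ∂_2 has invariant factor 2 > 1, so H_1 = Z_2.
  H_2: rank ker ∂_2 − rank ∂_3 = (12 − 12) − 0 = 0, and there is no ∂_3, so H_2 = 0.

H_0 ≅ Z,  H_1 ≅ Z_2,  H_2 = 0.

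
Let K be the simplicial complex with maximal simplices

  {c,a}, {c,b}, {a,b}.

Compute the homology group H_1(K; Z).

H_1 ≅ Z.

Order the vertices as a < b < c. Listing each simplex with vertices in this order, K has dimension 1 with simplices:

  0-simplices (3): a, b, c
  1-simplices (3): ab, ac, bc

so the chain groups are C_0 ≅ Z^3, C_1 ≅ Z^3.

∂_1: C_1 → C_0 is given by ∂[p,q] = [q] − [p]. For instance
  ∂ab = b − a.
The resulting 3×3 matrix has rank 2, and its Smith normal form has invariant factors (1,1).

Computing H_k = (kernel of ∂_k) / (image of ∂_{k+1}):

  H_1: rank ker ∂_1 − rank ∂_2 = (3 − 2) − 0 = 1, and there is no ∂_2, so H_1 ≅ Z.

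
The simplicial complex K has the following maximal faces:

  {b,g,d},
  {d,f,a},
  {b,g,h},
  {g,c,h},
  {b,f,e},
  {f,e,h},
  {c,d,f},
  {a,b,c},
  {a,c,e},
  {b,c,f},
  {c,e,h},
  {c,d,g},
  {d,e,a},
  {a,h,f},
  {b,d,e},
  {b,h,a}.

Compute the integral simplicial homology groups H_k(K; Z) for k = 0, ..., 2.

Order the vertices as a < b < c < d < e < f < g < h. Listing each simplex with vertices in this order, K has dimension 2 with simplices:

  0-simplices (8): a, b, c, d, e, f, g, h
  1-simplices (24): ab, ac, ad, ae, af, ah, bc, bd, be, bf, bg, bh, cd, ce, cf, cg, ch, de, df, dg, ef, eh, fh, gh
  2-simplices (16): abc, abh, ace, ade, adf, afh, bcf, bde, bdg, bef, bgh, cdf, cdg, ceh, cgh, efh

Hence C_0 ≅ Z^8, C_1 ≅ Z^24, C_2 ≅ Z^16.

Boundary ∂_1: C_1 → C_0 sends each edge [p,q] (with p < q) to q − p. For instance
  ∂ab = b − a.
The 8×24 boundary matrix has rank 7 and Smith normal form diag(1,1,1,1,1,1,1).

∂_2: C_2 → C_1 maps a triangle to the signed sum of its edges. For instance
  ∂bef = ef − bf + be,
  ∂afh = fh − ah + af.
The 24×16 boundary matrix has rank 15 and Smith normal form diag(1,1,1,1,1,1,1,1,1,1,1,1,1,1,1).

Computing H_k = (kernel of ∂_k) / (image of ∂_{k+1}):

  H_0: rank C_0 − rank ∂_1 = 8 − 7 = 1, and the invariant factors of ∂_1 are all 1, so H_0 ≅ Z.
  H_1: rank ker ∂_1 − rank ∂_2 = (24 − 7) − 15 = 2, and the invariant factors of ∂_2 are all 1, so H_1 ≅ Z^2.
  H_2: rank ker ∂_2 − rank ∂_3 = (16 − 15) − 0 = 1, and there is no ∂_3, so H_2 ≅ Z.

As a check, the Euler characteristic is 8 − 24 + 16 = 0, which agrees with 1 − 2 + 1 = 0.

H_0 ≅ Z,  H_1 ≅ Z^2,  H_2 ≅ Z.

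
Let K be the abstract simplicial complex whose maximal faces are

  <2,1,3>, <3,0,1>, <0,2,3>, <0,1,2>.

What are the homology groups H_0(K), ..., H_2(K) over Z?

H_0 = Z,  H_1 = 0,  H_2 = Z.

Take the total order 0 < 1 < 2 < 3 on the vertex set. Then K (dimension 2) consists of the simplices:

  0-simplices (4): [0], [1], [2], [3]
  1-simplices (6): [0,1], [0,2], [0,3], [1,2], [1,3], [2,3]
  2-simplices (4): [0,1,2], [0,1,3], [0,2,3], [1,2,3]

Hence C_0 ≅ Z^4, C_1 ≅ Z^6, C_2 ≅ Z^4.

Boundary ∂_1: C_1 → C_0 sends each edge [p,q] (with p < q) to q − p.
As a 4×6 matrix over Z this has rank 3, with invariant factors (1,1,1).

The boundary map ∂_2: C_2 → C_1 maps a triangle to the signed sum of its edges. For instance
  ∂[1,2,3] = [2,3] − [1,3] + [1,2],
  ∂[0,1,3] = [1,3] − [0,3] + [0,1].
The 6×4 boundary matrix has rank 3 and Smith normal form diag(1,1,1).

Reading off H_k = ker ∂_k / im ∂_{k+1}:

  H_0: rank C_0 − rank ∂_1 = 4 − 3 = 1, and the invariant factors of ∂_1 are all 1, so H_0 ≅ Z.
  H_1: rank ker ∂_1 − rank ∂_2 = (6 − 3) − 3 = 0, and the invariant factors of ∂_2 are all 1, so H_1 ≅ 0.
  H_2: rank ker ∂_2 − rank ∂_3 = (4 − 3) − 0 = 1, and there is no ∂_3, so H_2 ≅ Z.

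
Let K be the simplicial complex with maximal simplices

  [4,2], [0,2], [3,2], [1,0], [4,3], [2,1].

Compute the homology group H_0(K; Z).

H_0 ≅ Z.

Take the total order 0 < 1 < 2 < 3 < 4 on the vertex set. Then K (dimension 1) consists of the simplices:

  0-simplices (5): [0], [1], [2], [3], [4]
  1-simplices (6): [0,1], [0,2], [1,2], [2,3], [2,4], [3,4]

so the chain groups are C_0 ≅ Z^5, C_1 ≅ Z^6.

Boundary ∂_1: C_1 → C_0 is given by ∂[p,q] = [q] − [p]. For instance
  ∂[0,1] = [1] − [0].
The resulting 5×6 matrix has rank 4, and its Smith normal form has invariant factors (1,1,1,1).

Reading off H_k = ker ∂_k / im ∂_{k+1}:

  H_0: rank C_0 − rank ∂_1 = 5 − 4 = 1, and the invariant factors of ∂_1 are all 1, so H_0 = Z.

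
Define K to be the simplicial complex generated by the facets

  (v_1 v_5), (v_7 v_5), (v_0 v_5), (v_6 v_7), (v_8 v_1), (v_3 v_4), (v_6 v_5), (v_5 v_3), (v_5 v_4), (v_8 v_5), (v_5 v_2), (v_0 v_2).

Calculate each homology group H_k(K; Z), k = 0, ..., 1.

H_0 ≅ Z,  H_1 ≅ Z^4.

We work with the vertex ordering v_0 < v_1 < v_2 < v_3 < v_4 < v_5 < v_6 < v_7 < v_8. The simplices of K, each written with vertices in increasing order, are:

  0-simplices (9): [v_0], [v_1], [v_2], [v_3], [v_4], [v_5], [v_6], [v_7], [v_8]
  1-simplices (12): [v_0,v_2], [v_0,v_5], [v_1,v_5], [v_1,v_8], [v_2,v_5], [v_3,v_4], [v_3,v_5], [v_4,v_5], [v_5,v_6], [v_5,v_7], [v_5,v_8], [v_6,v_7]

giving chain groups C_0 ≅ Z^9, C_1 ≅ Z^12.

∂_1: C_1 → C_0 sends each edge [p,q] (with p < q) to q − p.
As a 9×12 matrix over Z this has rank 8, with invariant factors (1,1,1,1,1,1,1,1).

From H_k ≅ ker(∂_k) / im(∂_{k+1}) we obtain:

  H_0: rank C_0 − rank ∂_1 = 9 − 8 = 1, and the invariant factors of ∂_1 are all 1, so H_0 ≅ Z.
  H_1: rank ker ∂_1 − rank ∂_2 = (12 − 8) − 0 = 4, and there is no ∂_2, so H_1 ≅ Z^4.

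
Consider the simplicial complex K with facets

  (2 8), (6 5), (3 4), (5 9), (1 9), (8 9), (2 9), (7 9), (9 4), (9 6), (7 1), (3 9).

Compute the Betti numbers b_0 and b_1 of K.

b_0 = 1, b_1 = 4.

Fix the vertex order 1 < 2 < 3 < 4 < 5 < 6 < 7 < 8 < 9 and write every simplex with vertices in increasing order. Then dim K = 1 and the simplices of K are:

  0-simplices (9): [1], [2], [3], [4], [5], [6], [7], [8], [9]
  1-simplices (12): [1,7], [1,9], [2,8], [2,9], [3,4], [3,9], [4,9], [5,6], [5,9], [6,9], [7,9], [8,9]

giving chain groups C_0 ≅ Z^9, C_1 ≅ Z^12.

The boundary map ∂_1: C_1 → C_0 is given by ∂[p,q] = [q] − [p].
The 9×12 boundary matrix has rank 8 and Smith normal form diag(1,1,1,1,1,1,1,1).

From H_k ≅ ker(∂_k) / im(∂_{k+1}) we obtain:

  H_0: rank C_0 − rank ∂_1 = 9 − 8 = 1, and the invariant factors of ∂_1 are all 1, so H_0 = Z.
  H_1: rank ker ∂_1 − rank ∂_2 = (12 − 8) − 0 = 4, and there is no ∂_2, so H_1 = Z^4.

(K is a triangulation of a wedge of 4 circles.)

Hence the Betti numbers are b_0 = 1, b_1 = 4.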